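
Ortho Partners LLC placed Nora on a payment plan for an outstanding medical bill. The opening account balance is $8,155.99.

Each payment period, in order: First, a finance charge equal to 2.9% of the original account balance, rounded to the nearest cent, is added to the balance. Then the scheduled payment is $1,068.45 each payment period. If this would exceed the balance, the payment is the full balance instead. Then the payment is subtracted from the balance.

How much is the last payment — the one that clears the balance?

# | Opening | Interest | Payment | End bal
1 | $8,155.99 | $236.52 | $1,068.45 | $7,324.06
2 | $7,324.06 | $236.52 | $1,068.45 | $6,492.13
3 | $6,492.13 | $236.52 | $1,068.45 | $5,660.20
4 | $5,660.20 | $236.52 | $1,068.45 | $4,828.27
5 | $4,828.27 | $236.52 | $1,068.45 | $3,996.34
6 | $3,996.34 | $236.52 | $1,068.45 | $3,164.41
7 | $3,164.41 | $236.52 | $1,068.45 | $2,332.48
8 | $2,332.48 | $236.52 | $1,068.45 | $1,500.55
9 | $1,500.55 | $236.52 | $1,068.45 | $668.62
10 | $668.62 | $236.52 | $905.14 | $0.00

$905.14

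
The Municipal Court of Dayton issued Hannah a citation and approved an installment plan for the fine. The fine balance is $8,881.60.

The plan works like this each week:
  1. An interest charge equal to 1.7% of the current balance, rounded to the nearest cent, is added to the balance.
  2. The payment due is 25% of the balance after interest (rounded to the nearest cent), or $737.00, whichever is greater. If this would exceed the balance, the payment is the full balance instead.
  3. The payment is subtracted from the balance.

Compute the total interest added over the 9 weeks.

$556.02

Week 1: opening $8,881.60; interest $150.99 → $9,032.59; payment $2,258.15; balance $6,774.44
Week 2: opening $6,774.44; interest $115.17 → $6,889.61; payment $1,722.40; balance $5,167.21
Week 3: opening $5,167.21; interest $87.84 → $5,255.05; payment $1,313.76; balance $3,941.29
Week 4: opening $3,941.29; interest $67.00 → $4,008.29; payment $1,002.07; balance $3,006.22
Week 5: opening $3,006.22; interest $51.11 → $3,057.33; payment $764.33; balance $2,293.00
Week 6: opening $2,293.00; interest $38.98 → $2,331.98; payment $737.00; balance $1,594.98
Week 7: opening $1,594.98; interest $27.11 → $1,622.09; payment $737.00; balance $885.09
Week 8: opening $885.09; interest $15.05 → $900.14; payment $737.00; balance $163.14
Week 9: opening $163.14; interest $2.77 → $165.91; payment $165.91; balance $0.00
Total interest: $150.99 + $115.17 + $87.84 + $67.00 + $51.11 + $38.98 + $27.11 + $15.05 + $2.77 = $556.02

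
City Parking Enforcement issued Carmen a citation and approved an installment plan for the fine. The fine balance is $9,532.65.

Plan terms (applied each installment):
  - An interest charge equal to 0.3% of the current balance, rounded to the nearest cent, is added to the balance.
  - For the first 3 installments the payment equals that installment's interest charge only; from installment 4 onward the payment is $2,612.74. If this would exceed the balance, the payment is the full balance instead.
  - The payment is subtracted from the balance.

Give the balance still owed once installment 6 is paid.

Installment 1: opening $9,532.65; interest $28.60 → $9,561.25; payment $28.60; balance $9,532.65
Installment 2: opening $9,532.65; interest $28.60 → $9,561.25; payment $28.60; balance $9,532.65
Installment 3: opening $9,532.65; interest $28.60 → $9,561.25; payment $28.60; balance $9,532.65
Installment 4: opening $9,532.65; interest $28.60 → $9,561.25; payment $2,612.74; balance $6,948.51
Installment 5: opening $6,948.51; interest $20.85 → $6,969.36; payment $2,612.74; balance $4,356.62
Installment 6: opening $4,356.62; interest $13.07 → $4,369.69; payment $2,612.74; balance $1,756.95

$1,756.95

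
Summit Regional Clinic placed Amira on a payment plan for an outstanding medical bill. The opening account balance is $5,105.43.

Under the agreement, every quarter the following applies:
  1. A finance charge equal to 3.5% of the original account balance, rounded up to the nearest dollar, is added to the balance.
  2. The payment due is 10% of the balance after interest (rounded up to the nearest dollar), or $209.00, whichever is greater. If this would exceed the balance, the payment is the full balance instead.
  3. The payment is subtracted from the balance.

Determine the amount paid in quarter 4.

$434.00

Quarter 1: $5,105.43 +$179.00 interest = $5,284.43; pay $529.00 → $4,755.43
Quarter 2: $4,755.43 +$179.00 interest = $4,934.43; pay $494.00 → $4,440.43
Quarter 3: $4,440.43 +$179.00 interest = $4,619.43; pay $462.00 → $4,157.43
Quarter 4: $4,157.43 +$179.00 interest = $4,336.43; pay $434.00 → $3,902.43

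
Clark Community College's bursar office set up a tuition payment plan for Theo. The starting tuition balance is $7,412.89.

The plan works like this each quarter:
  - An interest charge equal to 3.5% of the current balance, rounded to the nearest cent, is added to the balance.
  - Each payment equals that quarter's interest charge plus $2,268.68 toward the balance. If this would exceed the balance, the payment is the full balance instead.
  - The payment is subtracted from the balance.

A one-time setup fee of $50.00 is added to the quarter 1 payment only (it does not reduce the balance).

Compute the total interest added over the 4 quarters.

$561.38

Quarter 1: opening $7,412.89; interest $259.45 → $7,672.34; payment $2,528.13 (+ $50.00 fee); balance $5,144.21
Quarter 2: opening $5,144.21; interest $180.05 → $5,324.26; payment $2,448.73; balance $2,875.53
Quarter 3: opening $2,875.53; interest $100.64 → $2,976.17; payment $2,369.32; balance $606.85
Quarter 4: opening $606.85; interest $21.24 → $628.09; payment $628.09; balance $0.00
Total interest: $259.45 + $180.05 + $100.64 + $21.24 = $561.38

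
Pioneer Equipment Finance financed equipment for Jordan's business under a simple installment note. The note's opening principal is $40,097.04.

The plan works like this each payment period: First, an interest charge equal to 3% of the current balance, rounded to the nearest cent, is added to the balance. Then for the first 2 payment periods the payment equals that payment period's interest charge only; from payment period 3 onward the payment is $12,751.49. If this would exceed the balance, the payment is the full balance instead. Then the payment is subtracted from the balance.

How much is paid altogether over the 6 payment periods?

Payment period 1: $40,097.04 +$1,202.91 interest = $41,299.95; pay $1,202.91 → $40,097.04
Payment period 2: $40,097.04 +$1,202.91 interest = $41,299.95; pay $1,202.91 → $40,097.04
Payment period 3: $40,097.04 +$1,202.91 interest = $41,299.95; pay $12,751.49 → $28,548.46
Payment period 4: $28,548.46 +$856.45 interest = $29,404.91; pay $12,751.49 → $16,653.42
Payment period 5: $16,653.42 +$499.60 interest = $17,153.02; pay $12,751.49 → $4,401.53
Payment period 6: $4,401.53 +$132.05 interest = $4,533.58; pay $4,533.58 → $0.00
Total paid: $45,193.87

$45,193.87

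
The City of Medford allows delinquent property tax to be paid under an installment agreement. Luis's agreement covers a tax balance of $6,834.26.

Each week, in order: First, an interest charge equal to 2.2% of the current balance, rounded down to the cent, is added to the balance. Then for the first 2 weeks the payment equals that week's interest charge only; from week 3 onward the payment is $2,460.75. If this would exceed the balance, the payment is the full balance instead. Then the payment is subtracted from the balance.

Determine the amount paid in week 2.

$150.35

Week 1: opening $6,834.26; interest $150.35 → $6,984.61; payment $150.35; balance $6,834.26
Week 2: opening $6,834.26; interest $150.35 → $6,984.61; payment $150.35; balance $6,834.26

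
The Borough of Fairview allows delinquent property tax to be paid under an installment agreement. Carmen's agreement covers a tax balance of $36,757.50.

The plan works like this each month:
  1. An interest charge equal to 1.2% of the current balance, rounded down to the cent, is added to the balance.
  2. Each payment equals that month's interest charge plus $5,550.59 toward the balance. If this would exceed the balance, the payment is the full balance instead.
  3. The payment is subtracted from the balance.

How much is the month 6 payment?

Month 1: opening $36,757.50; interest $441.09 → $37,198.59; payment $5,991.68; balance $31,206.91
Month 2: opening $31,206.91; interest $374.48 → $31,581.39; payment $5,925.07; balance $25,656.32
Month 3: opening $25,656.32; interest $307.87 → $25,964.19; payment $5,858.46; balance $20,105.73
Month 4: opening $20,105.73; interest $241.26 → $20,346.99; payment $5,791.85; balance $14,555.14
Month 5: opening $14,555.14; interest $174.66 → $14,729.80; payment $5,725.25; balance $9,004.55
Month 6: opening $9,004.55; interest $108.05 → $9,112.60; payment $5,658.64; balance $3,453.96

$5,658.64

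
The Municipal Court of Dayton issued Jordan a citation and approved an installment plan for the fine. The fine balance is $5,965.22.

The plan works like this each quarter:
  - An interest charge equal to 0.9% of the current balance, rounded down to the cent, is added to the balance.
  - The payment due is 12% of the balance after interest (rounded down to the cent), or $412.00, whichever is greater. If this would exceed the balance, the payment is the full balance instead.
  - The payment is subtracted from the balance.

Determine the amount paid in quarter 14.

# | Opening | Interest | Payment | End bal
1 | $5,965.22 | $53.68 | $722.26 | $5,296.64
2 | $5,296.64 | $47.66 | $641.31 | $4,702.99
3 | $4,702.99 | $42.32 | $569.43 | $4,175.88
4 | $4,175.88 | $37.58 | $505.61 | $3,707.85
5 | $3,707.85 | $33.37 | $448.94 | $3,292.28
6 | $3,292.28 | $29.63 | $412.00 | $2,909.91
7 | $2,909.91 | $26.18 | $412.00 | $2,524.09
8 | $2,524.09 | $22.71 | $412.00 | $2,134.80
9 | $2,134.80 | $19.21 | $412.00 | $1,742.01
10 | $1,742.01 | $15.67 | $412.00 | $1,345.68
11 | $1,345.68 | $12.11 | $412.00 | $945.79
12 | $945.79 | $8.51 | $412.00 | $542.30
13 | $542.30 | $4.88 | $412.00 | $135.18
14 | $135.18 | $1.21 | $136.39 | $0.00

$136.39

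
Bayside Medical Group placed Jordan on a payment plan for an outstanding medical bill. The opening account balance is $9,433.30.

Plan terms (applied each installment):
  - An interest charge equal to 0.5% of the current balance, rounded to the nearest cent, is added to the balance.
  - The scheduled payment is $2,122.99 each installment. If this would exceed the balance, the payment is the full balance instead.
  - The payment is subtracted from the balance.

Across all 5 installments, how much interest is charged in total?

# | Opening | Interest | Payment | End bal
1 | $9,433.30 | $47.17 | $2,122.99 | $7,357.48
2 | $7,357.48 | $36.79 | $2,122.99 | $5,271.28
3 | $5,271.28 | $26.36 | $2,122.99 | $3,174.65
4 | $3,174.65 | $15.87 | $2,122.99 | $1,067.53
5 | $1,067.53 | $5.34 | $1,072.87 | $0.00
Total interest: $47.17 + $36.79 + $26.36 + $15.87 + $5.34 = $131.53

$131.53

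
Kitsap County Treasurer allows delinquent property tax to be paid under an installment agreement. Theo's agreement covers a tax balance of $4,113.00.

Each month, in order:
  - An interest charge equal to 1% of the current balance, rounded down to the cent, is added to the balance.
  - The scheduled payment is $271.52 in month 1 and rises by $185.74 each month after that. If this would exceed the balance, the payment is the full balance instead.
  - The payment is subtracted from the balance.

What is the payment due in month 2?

Month 1: opening $4,113.00; interest $41.13 → $4,154.13; payment $271.52; balance $3,882.61
Month 2: opening $3,882.61; interest $38.82 → $3,921.43; payment $457.26; balance $3,464.17

$457.26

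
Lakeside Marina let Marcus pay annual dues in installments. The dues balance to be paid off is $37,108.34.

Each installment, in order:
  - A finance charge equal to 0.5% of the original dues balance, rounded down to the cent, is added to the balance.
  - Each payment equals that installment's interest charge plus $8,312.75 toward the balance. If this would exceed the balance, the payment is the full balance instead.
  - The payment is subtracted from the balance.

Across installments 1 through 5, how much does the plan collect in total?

$38,036.04

Installment 1: opening $37,108.34; interest $185.54 → $37,293.88; payment $8,498.29; balance $28,795.59
Installment 2: opening $28,795.59; interest $185.54 → $28,981.13; payment $8,498.29; balance $20,482.84
Installment 3: opening $20,482.84; interest $185.54 → $20,668.38; payment $8,498.29; balance $12,170.09
Installment 4: opening $12,170.09; interest $185.54 → $12,355.63; payment $8,498.29; balance $3,857.34
Installment 5: opening $3,857.34; interest $185.54 → $4,042.88; payment $4,042.88; balance $0.00
Total paid: $38,036.04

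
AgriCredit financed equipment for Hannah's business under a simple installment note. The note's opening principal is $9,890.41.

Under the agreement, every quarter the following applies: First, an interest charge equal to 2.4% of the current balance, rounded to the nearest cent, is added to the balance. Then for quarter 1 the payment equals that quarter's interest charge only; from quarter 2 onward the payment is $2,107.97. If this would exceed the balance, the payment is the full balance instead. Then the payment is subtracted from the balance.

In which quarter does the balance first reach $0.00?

7

Quarter 1: $9,890.41 +$237.37 interest = $10,127.78; pay $237.37 → $9,890.41
Quarter 2: $9,890.41 +$237.37 interest = $10,127.78; pay $2,107.97 → $8,019.81
Quarter 3: $8,019.81 +$192.48 interest = $8,212.29; pay $2,107.97 → $6,104.32
Quarter 4: $6,104.32 +$146.50 interest = $6,250.82; pay $2,107.97 → $4,142.85
Quarter 5: $4,142.85 +$99.43 interest = $4,242.28; pay $2,107.97 → $2,134.31
Quarter 6: $2,134.31 +$51.22 interest = $2,185.53; pay $2,107.97 → $77.56
Quarter 7: $77.56 +$1.86 interest = $79.42; pay $79.42 → $0.00
Balance reaches $0.00 in quarter 7.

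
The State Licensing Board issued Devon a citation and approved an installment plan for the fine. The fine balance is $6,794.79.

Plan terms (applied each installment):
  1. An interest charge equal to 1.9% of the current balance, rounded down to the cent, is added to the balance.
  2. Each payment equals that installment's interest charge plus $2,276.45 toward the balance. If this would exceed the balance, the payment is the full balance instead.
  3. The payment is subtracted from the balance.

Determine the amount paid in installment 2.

Installment 1: opening $6,794.79; interest $129.10 → $6,923.89; payment $2,405.55; balance $4,518.34
Installment 2: opening $4,518.34; interest $85.84 → $4,604.18; payment $2,362.29; balance $2,241.89

$2,362.29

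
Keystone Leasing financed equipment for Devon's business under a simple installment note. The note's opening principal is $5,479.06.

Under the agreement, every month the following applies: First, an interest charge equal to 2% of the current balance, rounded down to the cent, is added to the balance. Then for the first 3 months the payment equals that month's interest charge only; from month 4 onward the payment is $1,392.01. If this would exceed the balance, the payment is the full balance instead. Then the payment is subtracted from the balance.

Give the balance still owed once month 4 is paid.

Month 1: opening $5,479.06; interest $109.58 → $5,588.64; payment $109.58; balance $5,479.06
Month 2: opening $5,479.06; interest $109.58 → $5,588.64; payment $109.58; balance $5,479.06
Month 3: opening $5,479.06; interest $109.58 → $5,588.64; payment $109.58; balance $5,479.06
Month 4: opening $5,479.06; interest $109.58 → $5,588.64; payment $1,392.01; balance $4,196.63

$4,196.63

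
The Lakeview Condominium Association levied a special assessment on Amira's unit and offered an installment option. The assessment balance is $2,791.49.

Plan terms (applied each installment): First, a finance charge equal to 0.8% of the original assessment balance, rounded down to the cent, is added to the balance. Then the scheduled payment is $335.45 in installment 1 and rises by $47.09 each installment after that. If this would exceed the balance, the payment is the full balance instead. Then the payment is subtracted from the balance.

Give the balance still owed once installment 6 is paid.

Installment 1: $2,791.49 +$22.33 interest = $2,813.82; pay $335.45 → $2,478.37
Installment 2: $2,478.37 +$22.33 interest = $2,500.70; pay $382.54 → $2,118.16
Installment 3: $2,118.16 +$22.33 interest = $2,140.49; pay $429.63 → $1,710.86
Installment 4: $1,710.86 +$22.33 interest = $1,733.19; pay $476.72 → $1,256.47
Installment 5: $1,256.47 +$22.33 interest = $1,278.80; pay $523.81 → $754.99
Installment 6: $754.99 +$22.33 interest = $777.32; pay $570.90 → $206.42

$206.42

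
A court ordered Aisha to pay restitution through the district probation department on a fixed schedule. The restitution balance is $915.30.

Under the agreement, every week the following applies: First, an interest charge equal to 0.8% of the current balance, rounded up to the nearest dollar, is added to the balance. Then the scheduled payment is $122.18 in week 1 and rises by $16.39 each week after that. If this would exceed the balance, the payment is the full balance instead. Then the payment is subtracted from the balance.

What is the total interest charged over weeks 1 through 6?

Week 1: opening $915.30; interest $8.00 → $923.30; payment $122.18; balance $801.12
Week 2: opening $801.12; interest $7.00 → $808.12; payment $138.57; balance $669.55
Week 3: opening $669.55; interest $6.00 → $675.55; payment $154.96; balance $520.59
Week 4: opening $520.59; interest $5.00 → $525.59; payment $171.35; balance $354.24
Week 5: opening $354.24; interest $3.00 → $357.24; payment $187.74; balance $169.50
Week 6: opening $169.50; interest $2.00 → $171.50; payment $171.50; balance $0.00
Total interest: $8.00 + $7.00 + $6.00 + $5.00 + $3.00 + $2.00 = $31.00

$31.00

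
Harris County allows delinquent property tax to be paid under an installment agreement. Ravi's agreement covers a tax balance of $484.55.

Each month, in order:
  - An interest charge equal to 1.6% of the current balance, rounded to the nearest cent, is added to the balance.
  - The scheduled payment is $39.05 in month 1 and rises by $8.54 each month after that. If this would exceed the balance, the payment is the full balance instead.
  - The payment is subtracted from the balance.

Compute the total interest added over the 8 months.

Month 1: $484.55 +$7.75 interest = $492.30; pay $39.05 → $453.25
Month 2: $453.25 +$7.25 interest = $460.50; pay $47.59 → $412.91
Month 3: $412.91 +$6.61 interest = $419.52; pay $56.13 → $363.39
Month 4: $363.39 +$5.81 interest = $369.20; pay $64.67 → $304.53
Month 5: $304.53 +$4.87 interest = $309.40; pay $73.21 → $236.19
Month 6: $236.19 +$3.78 interest = $239.97; pay $81.75 → $158.22
Month 7: $158.22 +$2.53 interest = $160.75; pay $90.29 → $70.46
Month 8: $70.46 +$1.13 interest = $71.59; pay $71.59 → $0.00
Total interest: $7.75 + $7.25 + $6.61 + $5.81 + $4.87 + $3.78 + $2.53 + $1.13 = $39.73

$39.73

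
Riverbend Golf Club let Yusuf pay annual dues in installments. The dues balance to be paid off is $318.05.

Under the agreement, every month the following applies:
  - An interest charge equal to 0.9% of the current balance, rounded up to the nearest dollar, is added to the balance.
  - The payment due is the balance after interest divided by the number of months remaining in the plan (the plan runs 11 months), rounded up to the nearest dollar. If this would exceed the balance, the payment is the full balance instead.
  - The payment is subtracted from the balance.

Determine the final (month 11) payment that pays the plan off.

Month 1: $318.05 +$3.00 interest = $321.05; pay $30.00 → $291.05
Month 2: $291.05 +$3.00 interest = $294.05; pay $30.00 → $264.05
Month 3: $264.05 +$3.00 interest = $267.05; pay $30.00 → $237.05
Month 4: $237.05 +$3.00 interest = $240.05; pay $31.00 → $209.05
Month 5: $209.05 +$2.00 interest = $211.05; pay $31.00 → $180.05
Month 6: $180.05 +$2.00 interest = $182.05; pay $31.00 → $151.05
Month 7: $151.05 +$2.00 interest = $153.05; pay $31.00 → $122.05
Month 8: $122.05 +$2.00 interest = $124.05; pay $32.00 → $92.05
Month 9: $92.05 +$1.00 interest = $93.05; pay $32.00 → $61.05
Month 10: $61.05 +$1.00 interest = $62.05; pay $32.00 → $30.05
Month 11: $30.05 +$1.00 interest = $31.05; pay $31.05 → $0.00

$31.05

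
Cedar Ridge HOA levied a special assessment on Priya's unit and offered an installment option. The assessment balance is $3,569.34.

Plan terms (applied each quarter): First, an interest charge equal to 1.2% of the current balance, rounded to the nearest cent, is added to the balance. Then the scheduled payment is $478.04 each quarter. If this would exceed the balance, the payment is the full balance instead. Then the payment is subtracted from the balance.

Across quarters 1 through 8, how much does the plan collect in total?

$3,762.20

# | Opening | Interest | Payment | End bal
1 | $3,569.34 | $42.83 | $478.04 | $3,134.13
2 | $3,134.13 | $37.61 | $478.04 | $2,693.70
3 | $2,693.70 | $32.32 | $478.04 | $2,247.98
4 | $2,247.98 | $26.98 | $478.04 | $1,796.92
5 | $1,796.92 | $21.56 | $478.04 | $1,340.44
6 | $1,340.44 | $16.09 | $478.04 | $878.49
7 | $878.49 | $10.54 | $478.04 | $410.99
8 | $410.99 | $4.93 | $415.92 | $0.00
Total paid: $3,762.20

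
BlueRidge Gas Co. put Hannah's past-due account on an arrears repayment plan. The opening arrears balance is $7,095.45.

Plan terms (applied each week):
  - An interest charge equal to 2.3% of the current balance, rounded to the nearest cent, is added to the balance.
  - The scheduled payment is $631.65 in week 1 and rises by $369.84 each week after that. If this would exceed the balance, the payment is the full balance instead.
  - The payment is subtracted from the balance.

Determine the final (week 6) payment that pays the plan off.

$878.23

Week 1: opening $7,095.45; interest $163.20 → $7,258.65; payment $631.65; balance $6,627.00
Week 2: opening $6,627.00; interest $152.42 → $6,779.42; payment $1,001.49; balance $5,777.93
Week 3: opening $5,777.93; interest $132.89 → $5,910.82; payment $1,371.33; balance $4,539.49
Week 4: opening $4,539.49; interest $104.41 → $4,643.90; payment $1,741.17; balance $2,902.73
Week 5: opening $2,902.73; interest $66.76 → $2,969.49; payment $2,111.01; balance $858.48
Week 6: opening $858.48; interest $19.75 → $878.23; payment $878.23; balance $0.00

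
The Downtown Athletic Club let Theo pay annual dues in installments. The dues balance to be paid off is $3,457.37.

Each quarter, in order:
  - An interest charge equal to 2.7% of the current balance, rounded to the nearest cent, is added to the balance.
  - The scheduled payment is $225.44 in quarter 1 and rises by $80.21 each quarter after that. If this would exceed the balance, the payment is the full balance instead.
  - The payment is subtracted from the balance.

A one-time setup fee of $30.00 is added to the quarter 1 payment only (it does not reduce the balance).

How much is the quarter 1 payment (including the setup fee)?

Quarter 1: opening $3,457.37; interest $93.35 → $3,550.72; payment $225.44 (+ $30.00 fee); balance $3,325.28

$255.44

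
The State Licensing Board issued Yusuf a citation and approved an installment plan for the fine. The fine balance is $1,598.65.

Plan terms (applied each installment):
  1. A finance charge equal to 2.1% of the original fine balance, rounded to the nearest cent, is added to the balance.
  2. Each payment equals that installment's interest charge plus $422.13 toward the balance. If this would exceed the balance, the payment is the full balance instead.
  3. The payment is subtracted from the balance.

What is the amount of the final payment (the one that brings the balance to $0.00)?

$365.83

Installment 1: opening $1,598.65; interest $33.57 → $1,632.22; payment $455.70; balance $1,176.52
Installment 2: opening $1,176.52; interest $33.57 → $1,210.09; payment $455.70; balance $754.39
Installment 3: opening $754.39; interest $33.57 → $787.96; payment $455.70; balance $332.26
Installment 4: opening $332.26; interest $33.57 → $365.83; payment $365.83; balance $0.00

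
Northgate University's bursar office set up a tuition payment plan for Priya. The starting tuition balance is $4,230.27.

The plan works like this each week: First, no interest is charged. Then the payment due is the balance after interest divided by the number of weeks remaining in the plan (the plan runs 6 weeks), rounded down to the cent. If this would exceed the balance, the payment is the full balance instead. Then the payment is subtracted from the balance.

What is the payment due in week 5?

Week 1: $4,230.27 − $705.04 → $3,525.23
Week 2: $3,525.23 − $705.04 → $2,820.19
Week 3: $2,820.19 − $705.04 → $2,115.15
Week 4: $2,115.15 − $705.05 → $1,410.10
Week 5: $1,410.10 − $705.05 → $705.05

$705.05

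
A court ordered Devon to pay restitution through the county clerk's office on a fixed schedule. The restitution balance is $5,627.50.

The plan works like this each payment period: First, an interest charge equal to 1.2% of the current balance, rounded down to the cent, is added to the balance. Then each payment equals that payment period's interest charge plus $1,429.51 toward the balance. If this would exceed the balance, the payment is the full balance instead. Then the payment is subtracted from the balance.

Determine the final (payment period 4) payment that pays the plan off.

Payment period 1: $5,627.50 +$67.53 interest = $5,695.03; pay $1,497.04 → $4,197.99
Payment period 2: $4,197.99 +$50.37 interest = $4,248.36; pay $1,479.88 → $2,768.48
Payment period 3: $2,768.48 +$33.22 interest = $2,801.70; pay $1,462.73 → $1,338.97
Payment period 4: $1,338.97 +$16.06 interest = $1,355.03; pay $1,355.03 → $0.00

$1,355.03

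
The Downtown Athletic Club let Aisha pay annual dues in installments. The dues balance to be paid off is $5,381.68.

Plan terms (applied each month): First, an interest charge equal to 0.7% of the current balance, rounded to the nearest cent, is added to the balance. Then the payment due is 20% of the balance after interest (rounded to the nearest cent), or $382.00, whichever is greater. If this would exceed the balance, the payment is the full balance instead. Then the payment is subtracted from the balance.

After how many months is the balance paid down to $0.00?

Month 1: opening $5,381.68; interest $37.67 → $5,419.35; payment $1,083.87; balance $4,335.48
Month 2: opening $4,335.48; interest $30.35 → $4,365.83; payment $873.17; balance $3,492.66
Month 3: opening $3,492.66; interest $24.45 → $3,517.11; payment $703.42; balance $2,813.69
Month 4: opening $2,813.69; interest $19.70 → $2,833.39; payment $566.68; balance $2,266.71
Month 5: opening $2,266.71; interest $15.87 → $2,282.58; payment $456.52; balance $1,826.06
Month 6: opening $1,826.06; interest $12.78 → $1,838.84; payment $382.00; balance $1,456.84
Month 7: opening $1,456.84; interest $10.20 → $1,467.04; payment $382.00; balance $1,085.04
Month 8: opening $1,085.04; interest $7.60 → $1,092.64; payment $382.00; balance $710.64
Month 9: opening $710.64; interest $4.97 → $715.61; payment $382.00; balance $333.61
Month 10: opening $333.61; interest $2.34 → $335.95; payment $335.95; balance $0.00
Balance reaches $0.00 in month 10.

10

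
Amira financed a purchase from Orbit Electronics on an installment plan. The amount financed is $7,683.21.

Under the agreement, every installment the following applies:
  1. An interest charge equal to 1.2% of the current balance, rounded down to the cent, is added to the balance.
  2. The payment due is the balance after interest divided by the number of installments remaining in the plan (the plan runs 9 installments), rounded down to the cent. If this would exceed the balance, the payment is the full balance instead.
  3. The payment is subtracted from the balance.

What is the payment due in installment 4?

$895.40

# | Opening | Interest | Payment | End bal
1 | $7,683.21 | $92.19 | $863.93 | $6,911.47
2 | $6,911.47 | $82.93 | $874.30 | $6,120.10
3 | $6,120.10 | $73.44 | $884.79 | $5,308.75
4 | $5,308.75 | $63.70 | $895.40 | $4,477.05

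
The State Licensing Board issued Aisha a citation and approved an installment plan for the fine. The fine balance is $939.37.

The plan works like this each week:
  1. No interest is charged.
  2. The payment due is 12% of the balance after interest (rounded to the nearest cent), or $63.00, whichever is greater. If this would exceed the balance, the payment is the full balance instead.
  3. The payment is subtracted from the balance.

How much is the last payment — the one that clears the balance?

$54.74

# | Opening | Payment | End bal
1 | $939.37 | $112.72 | $826.65
2 | $826.65 | $99.20 | $727.45
3 | $727.45 | $87.29 | $640.16
4 | $640.16 | $76.82 | $563.34
5 | $563.34 | $67.60 | $495.74
6 | $495.74 | $63.00 | $432.74
7 | $432.74 | $63.00 | $369.74
8 | $369.74 | $63.00 | $306.74
9 | $306.74 | $63.00 | $243.74
10 | $243.74 | $63.00 | $180.74
11 | $180.74 | $63.00 | $117.74
12 | $117.74 | $63.00 | $54.74
13 | $54.74 | $54.74 | $0.00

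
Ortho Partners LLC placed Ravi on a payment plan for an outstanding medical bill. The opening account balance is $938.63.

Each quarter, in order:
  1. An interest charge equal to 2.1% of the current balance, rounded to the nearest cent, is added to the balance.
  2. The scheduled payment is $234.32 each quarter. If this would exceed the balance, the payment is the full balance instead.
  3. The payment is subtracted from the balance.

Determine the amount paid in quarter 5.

$53.87

Quarter 1: $938.63 +$19.71 interest = $958.34; pay $234.32 → $724.02
Quarter 2: $724.02 +$15.20 interest = $739.22; pay $234.32 → $504.90
Quarter 3: $504.90 +$10.60 interest = $515.50; pay $234.32 → $281.18
Quarter 4: $281.18 +$5.90 interest = $287.08; pay $234.32 → $52.76
Quarter 5: $52.76 +$1.11 interest = $53.87; pay $53.87 → $0.00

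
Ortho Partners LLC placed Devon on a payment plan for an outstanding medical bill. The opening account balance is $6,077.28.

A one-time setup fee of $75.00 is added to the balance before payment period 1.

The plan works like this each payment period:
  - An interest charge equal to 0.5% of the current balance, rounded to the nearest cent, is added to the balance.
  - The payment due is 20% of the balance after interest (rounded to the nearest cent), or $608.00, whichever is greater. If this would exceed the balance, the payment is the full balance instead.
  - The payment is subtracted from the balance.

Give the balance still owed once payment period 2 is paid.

# | Opening | Interest | Payment | End bal
1 | $6,152.28 | $30.76 | $1,236.61 | $4,946.43
2 | $4,946.43 | $24.73 | $994.23 | $3,976.93

$3,976.93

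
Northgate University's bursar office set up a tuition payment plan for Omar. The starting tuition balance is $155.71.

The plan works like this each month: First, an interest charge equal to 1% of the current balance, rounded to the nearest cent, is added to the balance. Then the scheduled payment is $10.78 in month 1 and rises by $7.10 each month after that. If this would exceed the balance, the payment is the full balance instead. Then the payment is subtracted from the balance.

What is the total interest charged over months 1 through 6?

$6.50

Month 1: opening $155.71; interest $1.56 → $157.27; payment $10.78; balance $146.49
Month 2: opening $146.49; interest $1.46 → $147.95; payment $17.88; balance $130.07
Month 3: opening $130.07; interest $1.30 → $131.37; payment $24.98; balance $106.39
Month 4: opening $106.39; interest $1.06 → $107.45; payment $32.08; balance $75.37
Month 5: opening $75.37; interest $0.75 → $76.12; payment $39.18; balance $36.94
Month 6: opening $36.94; interest $0.37 → $37.31; payment $37.31; balance $0.00
Total interest: $1.56 + $1.46 + $1.30 + $1.06 + $0.75 + $0.37 = $6.50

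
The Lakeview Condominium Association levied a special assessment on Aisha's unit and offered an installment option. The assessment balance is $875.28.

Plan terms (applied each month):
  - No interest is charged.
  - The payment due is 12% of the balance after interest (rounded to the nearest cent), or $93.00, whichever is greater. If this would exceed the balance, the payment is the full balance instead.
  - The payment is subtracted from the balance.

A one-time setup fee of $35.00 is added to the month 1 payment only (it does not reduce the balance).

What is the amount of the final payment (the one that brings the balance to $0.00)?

# | Opening | Payment | Fee | End bal
1 | $875.28 | $105.03 | $35.00 | $770.25
2 | $770.25 | $93.00 | — | $677.25
3 | $677.25 | $93.00 | — | $584.25
4 | $584.25 | $93.00 | — | $491.25
5 | $491.25 | $93.00 | — | $398.25
6 | $398.25 | $93.00 | — | $305.25
7 | $305.25 | $93.00 | — | $212.25
8 | $212.25 | $93.00 | — | $119.25
9 | $119.25 | $93.00 | — | $26.25
10 | $26.25 | $26.25 | — | $0.00

$26.25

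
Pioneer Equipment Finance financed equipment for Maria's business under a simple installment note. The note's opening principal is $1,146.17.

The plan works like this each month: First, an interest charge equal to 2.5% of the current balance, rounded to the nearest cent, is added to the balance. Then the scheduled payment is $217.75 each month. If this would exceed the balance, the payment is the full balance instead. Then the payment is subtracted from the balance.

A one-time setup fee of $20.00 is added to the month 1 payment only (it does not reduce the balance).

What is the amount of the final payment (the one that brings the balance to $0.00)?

Month 1: opening $1,146.17; interest $28.65 → $1,174.82; payment $217.75 (+ $20.00 fee); balance $957.07
Month 2: opening $957.07; interest $23.93 → $981.00; payment $217.75; balance $763.25
Month 3: opening $763.25; interest $19.08 → $782.33; payment $217.75; balance $564.58
Month 4: opening $564.58; interest $14.11 → $578.69; payment $217.75; balance $360.94
Month 5: opening $360.94; interest $9.02 → $369.96; payment $217.75; balance $152.21
Month 6: opening $152.21; interest $3.81 → $156.02; payment $156.02; balance $0.00

$156.02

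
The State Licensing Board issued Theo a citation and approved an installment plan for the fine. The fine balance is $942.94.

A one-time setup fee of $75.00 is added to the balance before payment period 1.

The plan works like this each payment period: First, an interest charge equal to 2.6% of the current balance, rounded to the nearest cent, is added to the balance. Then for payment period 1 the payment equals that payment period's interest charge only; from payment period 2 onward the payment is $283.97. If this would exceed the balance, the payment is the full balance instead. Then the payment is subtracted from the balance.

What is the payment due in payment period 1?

$26.47

# | Opening | Interest | Payment | End bal
1 | $1,017.94 | $26.47 | $26.47 | $1,017.94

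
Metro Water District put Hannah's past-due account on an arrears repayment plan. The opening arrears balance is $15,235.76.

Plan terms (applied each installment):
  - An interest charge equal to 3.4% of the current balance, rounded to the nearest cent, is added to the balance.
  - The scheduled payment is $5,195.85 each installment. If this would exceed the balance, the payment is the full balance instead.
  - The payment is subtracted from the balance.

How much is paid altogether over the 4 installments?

$16,331.74

# | Opening | Interest | Payment | End bal
1 | $15,235.76 | $518.02 | $5,195.85 | $10,557.93
2 | $10,557.93 | $358.97 | $5,195.85 | $5,721.05
3 | $5,721.05 | $194.52 | $5,195.85 | $719.72
4 | $719.72 | $24.47 | $744.19 | $0.00
Total paid: $16,331.74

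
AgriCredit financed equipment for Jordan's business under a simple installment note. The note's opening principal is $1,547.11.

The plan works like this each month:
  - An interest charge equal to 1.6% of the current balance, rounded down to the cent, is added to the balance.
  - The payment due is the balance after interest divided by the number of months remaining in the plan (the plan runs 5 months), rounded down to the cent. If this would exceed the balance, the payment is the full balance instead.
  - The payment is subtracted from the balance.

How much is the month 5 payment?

# | Opening | Interest | Payment | End bal
1 | $1,547.11 | $24.75 | $314.37 | $1,257.49
2 | $1,257.49 | $20.11 | $319.40 | $958.20
3 | $958.20 | $15.33 | $324.51 | $649.02
4 | $649.02 | $10.38 | $329.70 | $329.70
5 | $329.70 | $5.27 | $334.97 | $0.00

$334.97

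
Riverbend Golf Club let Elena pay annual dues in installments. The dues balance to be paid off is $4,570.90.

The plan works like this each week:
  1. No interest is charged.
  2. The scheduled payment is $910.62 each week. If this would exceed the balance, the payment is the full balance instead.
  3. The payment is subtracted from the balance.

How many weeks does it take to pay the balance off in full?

Week 1: opening $4,570.90; payment $910.62; balance $3,660.28
Week 2: opening $3,660.28; payment $910.62; balance $2,749.66
Week 3: opening $2,749.66; payment $910.62; balance $1,839.04
Week 4: opening $1,839.04; payment $910.62; balance $928.42
Week 5: opening $928.42; payment $910.62; balance $17.80
Week 6: opening $17.80; payment $17.80; balance $0.00
Balance reaches $0.00 in week 6.

6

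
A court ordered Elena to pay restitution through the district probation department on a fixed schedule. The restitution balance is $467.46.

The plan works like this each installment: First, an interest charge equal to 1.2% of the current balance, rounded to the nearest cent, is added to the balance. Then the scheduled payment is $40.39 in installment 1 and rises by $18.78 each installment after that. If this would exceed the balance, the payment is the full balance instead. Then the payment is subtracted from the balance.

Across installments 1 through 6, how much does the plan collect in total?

$490.20

Installment 1: opening $467.46; interest $5.61 → $473.07; payment $40.39; balance $432.68
Installment 2: opening $432.68; interest $5.19 → $437.87; payment $59.17; balance $378.70
Installment 3: opening $378.70; interest $4.54 → $383.24; payment $77.95; balance $305.29
Installment 4: opening $305.29; interest $3.66 → $308.95; payment $96.73; balance $212.22
Installment 5: opening $212.22; interest $2.55 → $214.77; payment $115.51; balance $99.26
Installment 6: opening $99.26; interest $1.19 → $100.45; payment $100.45; balance $0.00
Total paid: $490.20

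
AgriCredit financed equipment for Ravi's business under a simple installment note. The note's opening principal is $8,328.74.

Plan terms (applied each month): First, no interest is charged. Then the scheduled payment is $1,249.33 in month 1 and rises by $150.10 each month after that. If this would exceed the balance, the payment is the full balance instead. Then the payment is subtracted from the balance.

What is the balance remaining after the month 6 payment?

Month 1: opening $8,328.74; payment $1,249.33; balance $7,079.41
Month 2: opening $7,079.41; payment $1,399.43; balance $5,679.98
Month 3: opening $5,679.98; payment $1,549.53; balance $4,130.45
Month 4: opening $4,130.45; payment $1,699.63; balance $2,430.82
Month 5: opening $2,430.82; payment $1,849.73; balance $581.09
Month 6: opening $581.09; payment $581.09; balance $0.00

$0.00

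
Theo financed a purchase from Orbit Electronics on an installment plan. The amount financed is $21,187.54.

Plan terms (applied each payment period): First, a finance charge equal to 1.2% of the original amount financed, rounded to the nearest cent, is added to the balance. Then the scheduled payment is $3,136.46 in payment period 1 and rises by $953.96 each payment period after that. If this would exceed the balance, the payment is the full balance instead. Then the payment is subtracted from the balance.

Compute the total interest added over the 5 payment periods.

Payment period 1: $21,187.54 +$254.25 interest = $21,441.79; pay $3,136.46 → $18,305.33
Payment period 2: $18,305.33 +$254.25 interest = $18,559.58; pay $4,090.42 → $14,469.16
Payment period 3: $14,469.16 +$254.25 interest = $14,723.41; pay $5,044.38 → $9,679.03
Payment period 4: $9,679.03 +$254.25 interest = $9,933.28; pay $5,998.34 → $3,934.94
Payment period 5: $3,934.94 +$254.25 interest = $4,189.19; pay $4,189.19 → $0.00
Total interest: $254.25 + $254.25 + $254.25 + $254.25 + $254.25 = $1,271.25

$1,271.25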